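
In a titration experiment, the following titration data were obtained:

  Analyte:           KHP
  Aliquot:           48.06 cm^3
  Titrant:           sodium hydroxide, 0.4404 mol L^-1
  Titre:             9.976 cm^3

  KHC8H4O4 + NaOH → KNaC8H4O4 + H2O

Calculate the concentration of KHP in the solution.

n(NaOH) = 0.009976 L × 0.4404 mol/L = 4.393 × 10^-3 mol
n(KHC8H4O4) = 4.393 × 10^-3 mol (1:1 mole ratio)
[KHC8H4O4] = 4.393 × 10^-3 mol / 0.04806 L = 0.09142 mol/L

0.09142 mol/L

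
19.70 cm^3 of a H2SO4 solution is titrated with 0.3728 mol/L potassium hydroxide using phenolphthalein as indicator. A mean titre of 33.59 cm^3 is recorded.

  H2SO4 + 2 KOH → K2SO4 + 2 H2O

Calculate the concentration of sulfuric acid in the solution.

n(KOH) = 0.03359 L × 0.3728 mol/L = 0.01252 mol
From the 1:2 mole ratio, n(H2SO4) = 1/2 × 0.01252 = 6.261 × 10^-3 mol
[H2SO4] = 6.261 × 10^-3 mol / 0.01970 L = 0.3178 mol/L

0.3178 mol/L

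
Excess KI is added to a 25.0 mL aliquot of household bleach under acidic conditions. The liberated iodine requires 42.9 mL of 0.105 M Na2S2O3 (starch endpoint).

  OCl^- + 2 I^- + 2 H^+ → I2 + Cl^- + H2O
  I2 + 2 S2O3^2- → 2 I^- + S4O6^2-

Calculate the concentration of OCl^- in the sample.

n(S2O3^2-) = 0.0429 × 0.105 = 4.50 × 10^-3 mol
n(I2) = n(S2O3^2-)/2 = 2.25 × 10^-3 mol
n(OCl^-) in the aliquot = 2.25 × 10^-3 mol (1:1 ratio)
[OCl^-] = 2.25 × 10^-3 / 0.0250 = 0.0901 mol/L

0.0901 M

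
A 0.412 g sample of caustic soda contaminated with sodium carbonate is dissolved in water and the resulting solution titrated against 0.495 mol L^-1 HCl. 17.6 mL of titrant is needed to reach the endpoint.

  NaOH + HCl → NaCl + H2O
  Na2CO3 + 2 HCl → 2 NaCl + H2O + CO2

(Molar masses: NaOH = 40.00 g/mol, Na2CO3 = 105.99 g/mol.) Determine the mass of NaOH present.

n(HCl) = 0.0176 × 0.495 = 8.71 × 10^-3 mol
Let x = n(NaOH), y = n(Na2CO3).
Titrant: 1x + 2y = 8.71 × 10^-3;  mass: 40.00x + 105.99y = 0.412
Solving, x = 3.82 × 10^-3 mol, y = 2.44 × 10^-3 mol
mass of NaOH = 3.82 × 10^-3 × 40.00 = 0.153 g

0.153 g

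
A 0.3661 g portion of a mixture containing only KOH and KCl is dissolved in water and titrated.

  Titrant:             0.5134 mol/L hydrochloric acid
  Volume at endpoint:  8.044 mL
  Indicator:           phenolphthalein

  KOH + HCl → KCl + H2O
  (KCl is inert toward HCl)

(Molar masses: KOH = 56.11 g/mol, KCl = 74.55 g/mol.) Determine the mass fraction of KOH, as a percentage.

63.29 %

n(HCl) = 0.008044 × 0.5134 = 4.130 × 10^-3 mol
Let x = n(KOH), y = n(KCl).
Titrant: 1x = 4.130 × 10^-3;  mass: 56.11x + 74.55y = 0.3661
Solving, x = 4.130 × 10^-3 mol, y = 1.803 × 10^-3 mol
mass of KOH = 4.130 × 10^-3 × 56.11 = 0.2317 g
% KOH = 0.2317 / 0.3661 × 100 = 63.29 %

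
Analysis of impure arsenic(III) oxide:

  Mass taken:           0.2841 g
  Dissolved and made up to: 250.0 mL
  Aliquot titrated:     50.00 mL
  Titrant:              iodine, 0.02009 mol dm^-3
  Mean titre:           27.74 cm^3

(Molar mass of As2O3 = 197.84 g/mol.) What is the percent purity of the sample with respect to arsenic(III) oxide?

97.02 %

As2O3 + 2 I2 + 2 H2O → As2O5 + 4 HI
n(I2) per titration = 0.02774 × 0.02009 = 5.573 × 10^-4 mol
From the 1:2 ratio, n(As2O3) in each aliquot = 1/2 × 5.573 × 10^-4 = 2.786 × 10^-4 mol
n(As2O3) in the whole flask = 2.786 × 10^-4 × 250.0/50.00 = 1.393 × 10^-3 mol
mass of As2O3 = 1.393 × 10^-3 × 197.84 = 0.2756 g
% As2O3 = 0.2756 / 0.2841 × 100 = 97.02 %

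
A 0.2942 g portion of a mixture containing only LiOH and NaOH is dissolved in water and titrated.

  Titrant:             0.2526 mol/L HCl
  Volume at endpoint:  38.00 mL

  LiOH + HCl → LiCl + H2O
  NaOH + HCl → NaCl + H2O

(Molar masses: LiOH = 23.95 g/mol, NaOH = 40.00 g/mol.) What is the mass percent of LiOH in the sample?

45.52 %

n(HCl) = 0.03800 × 0.2526 = 9.599 × 10^-3 mol
Let x = n(LiOH), y = n(NaOH).
Titrant: 1x + 1y = 9.599 × 10^-3;  mass: 23.95x + 40.00y = 0.2942
Solving, x = 5.592 × 10^-3 mol, y = 4.007 × 10^-3 mol
mass of LiOH = 5.592 × 10^-3 × 23.95 = 0.1339 g
% LiOH = 0.1339 / 0.2942 × 100 = 45.52 %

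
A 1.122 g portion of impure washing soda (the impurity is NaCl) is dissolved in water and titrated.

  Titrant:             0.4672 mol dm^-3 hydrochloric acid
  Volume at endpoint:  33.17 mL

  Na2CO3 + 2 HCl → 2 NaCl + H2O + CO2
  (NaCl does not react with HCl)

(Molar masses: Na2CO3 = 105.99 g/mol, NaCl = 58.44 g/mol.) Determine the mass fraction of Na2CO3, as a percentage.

73.20 %

n(HCl) = 0.03317 × 0.4672 = 0.01550 mol
Let x = n(Na2CO3), y = n(NaCl).
Titrant: 2x = 0.01550;  mass: 105.99x + 58.44y = 1.122
Solving, x = 7.749 × 10^-3 mol, y = 5.146 × 10^-3 mol
mass of Na2CO3 = 7.749 × 10^-3 × 105.99 = 0.8213 g
% Na2CO3 = 0.8213 / 1.122 × 100 = 73.20 %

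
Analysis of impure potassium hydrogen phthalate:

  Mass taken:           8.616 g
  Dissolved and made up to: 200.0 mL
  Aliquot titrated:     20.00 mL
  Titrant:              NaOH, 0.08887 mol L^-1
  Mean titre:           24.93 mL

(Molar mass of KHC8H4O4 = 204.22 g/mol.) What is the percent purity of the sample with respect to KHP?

52.51 %

KHC8H4O4 + NaOH → KNaC8H4O4 + H2O
n(NaOH) per titration = 0.02493 × 0.08887 = 2.216 × 10^-3 mol
n(KHC8H4O4) in each aliquot = 2.216 × 10^-3 mol (1:1 ratio)
n(KHC8H4O4) in the whole flask = 2.216 × 10^-3 × 200.0/20.00 = 0.02216 mol
mass of KHC8H4O4 = 0.02216 × 204.22 = 4.525 g
% KHC8H4O4 = 4.525 / 8.616 × 100 = 52.51 %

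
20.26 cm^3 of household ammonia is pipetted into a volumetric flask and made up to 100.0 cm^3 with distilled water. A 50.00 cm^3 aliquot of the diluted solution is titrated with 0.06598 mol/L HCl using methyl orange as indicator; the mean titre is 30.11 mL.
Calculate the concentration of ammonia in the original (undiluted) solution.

NH3 + HCl → NH4Cl
n(HCl) = 0.03011 × 0.06598 = 1.987 × 10^-3 mol
n(NH3) in the aliquot = 1.987 × 10^-3 mol (1:1 ratio)
[NH3]_dilute = 1.987 × 10^-3 / 0.05000 = 0.03973 mol/L
Dilution factor = 100.0 / 20.26 = 4.936
[NH3]_stock = 0.03973 × 4.936 = 0.1961 mol/L

0.1961 mol/L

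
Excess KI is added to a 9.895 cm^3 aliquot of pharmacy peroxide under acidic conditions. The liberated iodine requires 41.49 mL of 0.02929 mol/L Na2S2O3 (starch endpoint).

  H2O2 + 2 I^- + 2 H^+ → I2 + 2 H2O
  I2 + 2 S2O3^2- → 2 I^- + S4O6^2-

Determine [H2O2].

n(S2O3^2-) = 0.04149 × 0.02929 = 1.215 × 10^-3 mol
n(I2) = n(S2O3^2-)/2 = 6.076 × 10^-4 mol
n(H2O2) in the aliquot = 6.076 × 10^-4 mol (1:1 ratio)
[H2O2] = 6.076 × 10^-4 / 0.009895 = 0.06141 mol/L

0.06141 mol/L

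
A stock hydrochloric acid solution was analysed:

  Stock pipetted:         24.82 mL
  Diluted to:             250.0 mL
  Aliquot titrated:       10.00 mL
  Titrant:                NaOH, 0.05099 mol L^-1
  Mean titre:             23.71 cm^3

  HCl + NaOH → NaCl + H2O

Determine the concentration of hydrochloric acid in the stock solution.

n(NaOH) = 0.02371 × 0.05099 = 1.209 × 10^-3 mol
n(HCl) in the aliquot = 1.209 × 10^-3 mol (1:1 ratio)
[HCl]_dilute = 1.209 × 10^-3 / 0.01000 = 0.1209 mol/L
Dilution factor = 250.0 / 24.82 = 10.07
[HCl]_stock = 0.1209 × 10.07 = 1.218 mol/L

1.218 mol/L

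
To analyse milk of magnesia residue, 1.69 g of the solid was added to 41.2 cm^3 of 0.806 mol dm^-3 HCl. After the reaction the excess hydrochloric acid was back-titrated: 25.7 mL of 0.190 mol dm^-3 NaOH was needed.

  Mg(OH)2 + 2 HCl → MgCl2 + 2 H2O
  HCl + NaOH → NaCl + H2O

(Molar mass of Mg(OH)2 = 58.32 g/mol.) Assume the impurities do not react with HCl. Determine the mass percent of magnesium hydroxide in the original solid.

n(HCl) added = 0.0412 × 0.806 = 0.0332 mol
n(NaOH) used in back-titration = 0.0257 × 0.190 = 4.88 × 10^-3 mol
n(HCl) left over = 4.88 × 10^-3 mol (1:1 ratio)
n(HCl) consumed by analyte = 0.0332 − 4.88 × 10^-3 = 0.0283 mol
From the 1:2 ratio, n(Mg(OH)2) = 1/2 × 0.0283 = 0.0142 mol
mass of Mg(OH)2 = 0.0142 × 58.32 = 0.826 g
% Mg(OH)2 = 0.826 / 1.69 × 100 = 48.9 %

48.9 %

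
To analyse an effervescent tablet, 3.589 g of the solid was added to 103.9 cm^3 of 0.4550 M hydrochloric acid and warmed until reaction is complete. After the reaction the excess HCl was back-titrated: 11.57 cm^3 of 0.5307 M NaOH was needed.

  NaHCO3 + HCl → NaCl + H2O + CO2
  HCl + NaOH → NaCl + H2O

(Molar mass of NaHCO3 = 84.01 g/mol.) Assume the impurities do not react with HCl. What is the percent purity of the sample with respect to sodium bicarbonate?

96.29 %

n(HCl) added = 0.1039 × 0.4550 = 0.04727 mol
n(NaOH) used in back-titration = 0.01157 × 0.5307 = 6.140 × 10^-3 mol
n(HCl) left over = 6.140 × 10^-3 mol (1:1 ratio)
n(HCl) consumed by analyte = 0.04727 − 6.140 × 10^-3 = 0.04113 mol
n(NaHCO3) = 0.04113 mol (1:1 ratio)
mass of NaHCO3 = 0.04113 × 84.01 = 3.456 g
% NaHCO3 = 3.456 / 3.589 × 100 = 96.29 %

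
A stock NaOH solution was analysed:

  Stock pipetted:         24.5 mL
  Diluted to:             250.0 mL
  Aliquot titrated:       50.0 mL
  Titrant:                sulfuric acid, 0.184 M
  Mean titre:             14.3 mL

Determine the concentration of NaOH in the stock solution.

1.07 M

2 NaOH + H2SO4 → Na2SO4 + 2 H2O
n(H2SO4) = 0.0143 × 0.184 = 2.63 × 10^-3 mol
From the 2:1 ratio, n(NaOH) in the aliquot = 2/1 × 2.63 × 10^-3 = 5.26 × 10^-3 mol
[NaOH]_dilute = 5.26 × 10^-3 / 0.0500 = 0.105 mol/L
Dilution factor = 250.0 / 24.5 = 10.20
[NaOH]_stock = 0.105 × 10.20 = 1.07 mol/L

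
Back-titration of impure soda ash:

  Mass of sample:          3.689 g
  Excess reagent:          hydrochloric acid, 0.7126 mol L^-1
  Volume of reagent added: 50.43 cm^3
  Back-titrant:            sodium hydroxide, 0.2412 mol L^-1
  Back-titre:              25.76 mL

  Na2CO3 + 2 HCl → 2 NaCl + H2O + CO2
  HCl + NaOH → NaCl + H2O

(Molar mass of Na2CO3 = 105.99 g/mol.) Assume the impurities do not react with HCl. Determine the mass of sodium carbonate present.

1.575 g

n(HCl) added = 0.05043 × 0.7126 = 0.03594 mol
n(NaOH) used in back-titration = 0.02576 × 0.2412 = 6.213 × 10^-3 mol
n(HCl) left over = 6.213 × 10^-3 mol (1:1 ratio)
n(HCl) consumed by analyte = 0.03594 − 6.213 × 10^-3 = 0.02972 mol
From the 1:2 ratio, n(Na2CO3) = 1/2 × 0.02972 = 0.01486 mol
mass of Na2CO3 = 0.01486 × 105.99 = 1.575 g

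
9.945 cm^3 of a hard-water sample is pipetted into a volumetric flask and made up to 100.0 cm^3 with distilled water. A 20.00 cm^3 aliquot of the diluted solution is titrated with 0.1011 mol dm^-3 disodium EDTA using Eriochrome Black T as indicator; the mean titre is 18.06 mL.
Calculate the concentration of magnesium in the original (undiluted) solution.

0.9180 mol/L

Mg^2+ + EDTA^4- → [Mg(EDTA)]^2-
n(EDTA) = 0.01806 × 0.1011 = 1.826 × 10^-3 mol
n(Mg2+) in the aliquot = 1.826 × 10^-3 mol (1:1 ratio)
[Mg2+]_dilute = 1.826 × 10^-3 / 0.02000 = 0.09129 mol/L
Dilution factor = 100.0 / 9.945 = 10.06
[Mg2+]_stock = 0.09129 × 10.06 = 0.9180 mol/L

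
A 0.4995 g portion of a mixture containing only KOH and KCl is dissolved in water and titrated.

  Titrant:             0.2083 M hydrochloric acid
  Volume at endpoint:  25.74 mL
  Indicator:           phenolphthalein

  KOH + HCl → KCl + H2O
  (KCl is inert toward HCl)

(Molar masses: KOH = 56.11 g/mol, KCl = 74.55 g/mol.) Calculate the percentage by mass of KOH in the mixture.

60.23 %

n(HCl) = 0.02574 × 0.2083 = 5.362 × 10^-3 mol
Let x = n(KOH), y = n(KCl).
Titrant: 1x = 5.362 × 10^-3;  mass: 56.11x + 74.55y = 0.4995
Solving, x = 5.362 × 10^-3 mol, y = 2.665 × 10^-3 mol
mass of KOH = 5.362 × 10^-3 × 56.11 = 0.3008 g
% KOH = 0.3008 / 0.4995 × 100 = 60.23 %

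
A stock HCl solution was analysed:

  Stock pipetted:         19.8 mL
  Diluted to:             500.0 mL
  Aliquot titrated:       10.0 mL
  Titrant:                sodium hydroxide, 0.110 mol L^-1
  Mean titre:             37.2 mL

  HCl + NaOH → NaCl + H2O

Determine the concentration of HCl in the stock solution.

n(NaOH) = 0.0372 × 0.110 = 4.09 × 10^-3 mol
n(HCl) in the aliquot = 4.09 × 10^-3 mol (1:1 ratio)
[HCl]_dilute = 4.09 × 10^-3 / 0.0100 = 0.409 mol/L
Dilution factor = 500.0 / 19.8 = 25.25
[HCl]_stock = 0.409 × 25.25 = 10.3 mol/L

10.3 mol/L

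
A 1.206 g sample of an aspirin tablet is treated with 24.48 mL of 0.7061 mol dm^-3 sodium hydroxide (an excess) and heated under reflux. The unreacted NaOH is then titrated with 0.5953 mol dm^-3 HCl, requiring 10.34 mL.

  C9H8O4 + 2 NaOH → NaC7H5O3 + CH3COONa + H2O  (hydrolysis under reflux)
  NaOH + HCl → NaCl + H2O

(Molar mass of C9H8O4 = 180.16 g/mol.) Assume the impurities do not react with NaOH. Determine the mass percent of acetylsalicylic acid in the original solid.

83.13 %

n(NaOH) added = 0.02448 × 0.7061 = 0.01729 mol
n(HCl) used in back-titration = 0.01034 × 0.5953 = 6.155 × 10^-3 mol
n(NaOH) left over = 6.155 × 10^-3 mol (1:1 ratio)
n(NaOH) consumed by analyte = 0.01729 − 6.155 × 10^-3 = 0.01113 mol
From the 1:2 ratio, n(C9H8O4) = 1/2 × 0.01113 = 5.565 × 10^-3 mol
mass of C9H8O4 = 5.565 × 10^-3 × 180.16 = 1.003 g
% C9H8O4 = 1.003 / 1.206 × 100 = 83.13 %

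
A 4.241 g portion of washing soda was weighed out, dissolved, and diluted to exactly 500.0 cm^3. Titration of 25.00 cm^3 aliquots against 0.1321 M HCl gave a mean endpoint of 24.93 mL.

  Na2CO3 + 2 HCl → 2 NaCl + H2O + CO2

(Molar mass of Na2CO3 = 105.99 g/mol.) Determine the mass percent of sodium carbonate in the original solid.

82.30 %

n(HCl) per titration = 0.02493 × 0.1321 = 3.293 × 10^-3 mol
From the 1:2 ratio, n(Na2CO3) in each aliquot = 1/2 × 3.293 × 10^-3 = 1.647 × 10^-3 mol
n(Na2CO3) in the whole flask = 1.647 × 10^-3 × 500.0/25.00 = 0.03293 mol
mass of Na2CO3 = 0.03293 × 105.99 = 3.491 g
% Na2CO3 = 3.491 / 4.241 × 100 = 82.30 %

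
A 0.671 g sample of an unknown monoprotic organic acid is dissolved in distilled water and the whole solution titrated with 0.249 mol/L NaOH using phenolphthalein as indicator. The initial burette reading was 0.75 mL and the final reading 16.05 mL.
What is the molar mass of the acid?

n(NaOH) = 0.0153 L × 0.249 mol/L = 3.81 × 10^-3 mol
n(HA) = 3.81 × 10^-3 mol (1:1 ratio)
M = m / n = 0.671 g / 3.81 × 10^-3 mol = 176 g/mol

176 g/mol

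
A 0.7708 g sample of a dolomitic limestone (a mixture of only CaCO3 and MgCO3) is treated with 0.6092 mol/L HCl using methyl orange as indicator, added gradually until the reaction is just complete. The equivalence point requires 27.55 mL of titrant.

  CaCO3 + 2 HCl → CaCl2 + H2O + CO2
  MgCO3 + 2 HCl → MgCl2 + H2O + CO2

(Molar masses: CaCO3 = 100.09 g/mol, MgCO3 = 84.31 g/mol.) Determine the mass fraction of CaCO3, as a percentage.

n(HCl) = 0.02755 × 0.6092 = 0.01678 mol
Let x = n(CaCO3), y = n(MgCO3).
Titrant: 2x + 2y = 0.01678;  mass: 100.09x + 84.31y = 0.7708
Solving, x = 4.011 × 10^-3 mol, y = 4.381 × 10^-3 mol
mass of CaCO3 = 4.011 × 10^-3 × 100.09 = 0.4015 g
% CaCO3 = 0.4015 / 0.7708 × 100 = 52.08 %

52.08 %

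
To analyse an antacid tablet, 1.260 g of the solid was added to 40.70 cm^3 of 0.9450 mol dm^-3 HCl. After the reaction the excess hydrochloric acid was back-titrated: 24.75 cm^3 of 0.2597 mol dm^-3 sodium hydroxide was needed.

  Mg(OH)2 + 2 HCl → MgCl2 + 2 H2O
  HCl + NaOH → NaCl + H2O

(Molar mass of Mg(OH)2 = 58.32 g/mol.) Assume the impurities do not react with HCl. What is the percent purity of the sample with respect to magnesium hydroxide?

n(HCl) added = 0.04070 × 0.9450 = 0.03846 mol
n(NaOH) used in back-titration = 0.02475 × 0.2597 = 6.428 × 10^-3 mol
n(HCl) left over = 6.428 × 10^-3 mol (1:1 ratio)
n(HCl) consumed by analyte = 0.03846 − 6.428 × 10^-3 = 0.03203 mol
From the 1:2 ratio, n(Mg(OH)2) = 1/2 × 0.03203 = 0.01602 mol
mass of Mg(OH)2 = 0.01602 × 58.32 = 0.9341 g
% Mg(OH)2 = 0.9341 / 1.260 × 100 = 74.14 %

74.14 %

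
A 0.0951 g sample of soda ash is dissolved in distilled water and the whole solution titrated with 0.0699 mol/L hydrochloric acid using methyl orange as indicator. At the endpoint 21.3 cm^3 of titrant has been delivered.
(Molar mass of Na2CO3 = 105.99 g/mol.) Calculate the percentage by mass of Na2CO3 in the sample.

Na2CO3 + 2 HCl → 2 NaCl + H2O + CO2
n(HCl) = 0.0213 L × 0.0699 mol/L = 1.49 × 10^-3 mol
From the 1:2 ratio, n(Na2CO3) = 1/2 × 1.49 × 10^-3 = 7.44 × 10^-4 mol
mass of Na2CO3 = 7.44 × 10^-4 × 105.99 g/mol = 0.0789 g
% Na2CO3 = 0.0789 / 0.0951 × 100 = 83.0 %

83.0 %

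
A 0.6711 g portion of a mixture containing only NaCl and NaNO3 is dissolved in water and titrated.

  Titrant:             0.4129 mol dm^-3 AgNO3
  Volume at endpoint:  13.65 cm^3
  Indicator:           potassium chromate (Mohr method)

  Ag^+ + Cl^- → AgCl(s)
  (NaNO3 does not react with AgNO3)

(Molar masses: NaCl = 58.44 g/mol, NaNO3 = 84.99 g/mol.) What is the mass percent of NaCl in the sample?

n(AgNO3) = 0.01365 × 0.4129 = 5.636 × 10^-3 mol
Let x = n(NaCl), y = n(NaNO3).
Titrant: 1x = 5.636 × 10^-3;  mass: 58.44x + 84.99y = 0.6711
Solving, x = 5.636 × 10^-3 mol, y = 4.021 × 10^-3 mol
mass of NaCl = 5.636 × 10^-3 × 58.44 = 0.3294 g
% NaCl = 0.3294 / 0.6711 × 100 = 49.08 %

49.08 %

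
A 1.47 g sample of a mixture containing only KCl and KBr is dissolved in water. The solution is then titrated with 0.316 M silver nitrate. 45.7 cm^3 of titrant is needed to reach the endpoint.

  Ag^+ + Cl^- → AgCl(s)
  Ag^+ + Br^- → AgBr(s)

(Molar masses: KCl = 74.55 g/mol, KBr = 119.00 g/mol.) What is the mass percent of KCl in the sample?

n(AgNO3) = 0.0457 × 0.316 = 0.0144 mol
Let x = n(KCl), y = n(KBr).
Titrant: 1x + 1y = 0.0144;  mass: 74.55x + 119.00y = 1.47
Solving, x = 5.59 × 10^-3 mol, y = 8.85 × 10^-3 mol
mass of KCl = 5.59 × 10^-3 × 74.55 = 0.417 g
% KCl = 0.417 / 1.47 × 100 = 28.4 %

28.4 %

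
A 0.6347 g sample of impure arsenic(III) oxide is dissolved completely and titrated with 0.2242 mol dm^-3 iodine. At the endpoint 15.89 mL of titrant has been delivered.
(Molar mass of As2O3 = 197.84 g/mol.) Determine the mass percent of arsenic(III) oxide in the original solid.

As2O3 + 2 I2 + 2 H2O → As2O5 + 4 HI
n(I2) = 0.01589 L × 0.2242 mol/L = 3.563 × 10^-3 mol
From the 1:2 ratio, n(As2O3) = 1/2 × 3.563 × 10^-3 = 1.781 × 10^-3 mol
mass of As2O3 = 1.781 × 10^-3 × 197.84 g/mol = 0.3524 g
% As2O3 = 0.3524 / 0.6347 × 100 = 55.52 %

55.52 %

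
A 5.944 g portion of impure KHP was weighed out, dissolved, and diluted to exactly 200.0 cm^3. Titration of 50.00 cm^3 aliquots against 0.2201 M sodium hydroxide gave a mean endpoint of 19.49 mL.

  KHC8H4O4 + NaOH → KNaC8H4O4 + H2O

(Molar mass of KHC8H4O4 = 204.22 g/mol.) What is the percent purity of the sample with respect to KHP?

58.95 %

n(NaOH) per titration = 0.01949 × 0.2201 = 4.290 × 10^-3 mol
n(KHC8H4O4) in each aliquot = 4.290 × 10^-3 mol (1:1 ratio)
n(KHC8H4O4) in the whole flask = 4.290 × 10^-3 × 200.0/50.00 = 0.01716 mol
mass of KHC8H4O4 = 0.01716 × 204.22 = 3.504 g
% KHC8H4O4 = 3.504 / 5.944 × 100 = 58.95 %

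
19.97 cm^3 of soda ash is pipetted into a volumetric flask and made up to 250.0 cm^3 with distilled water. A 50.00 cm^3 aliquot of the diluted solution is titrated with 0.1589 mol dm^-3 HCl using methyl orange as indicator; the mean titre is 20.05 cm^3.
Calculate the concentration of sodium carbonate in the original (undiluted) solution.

0.3988 mol/L

Na2CO3 + 2 HCl → 2 NaCl + H2O + CO2
n(HCl) = 0.02005 × 0.1589 = 3.186 × 10^-3 mol
From the 1:2 ratio, n(Na2CO3) in the aliquot = 1/2 × 3.186 × 10^-3 = 1.593 × 10^-3 mol
[Na2CO3]_dilute = 1.593 × 10^-3 / 0.05000 = 0.03186 mol/L
Dilution factor = 250.0 / 19.97 = 12.52
[Na2CO3]_stock = 0.03186 × 12.52 = 0.3988 mol/L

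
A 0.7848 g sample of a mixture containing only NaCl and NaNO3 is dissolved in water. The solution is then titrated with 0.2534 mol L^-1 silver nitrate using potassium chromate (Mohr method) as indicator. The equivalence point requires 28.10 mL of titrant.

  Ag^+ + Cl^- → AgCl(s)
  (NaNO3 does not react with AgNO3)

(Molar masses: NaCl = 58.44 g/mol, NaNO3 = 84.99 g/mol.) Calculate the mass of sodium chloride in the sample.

n(AgNO3) = 0.02810 × 0.2534 = 7.121 × 10^-3 mol
Let x = n(NaCl), y = n(NaNO3).
Titrant: 1x = 7.121 × 10^-3;  mass: 58.44x + 84.99y = 0.7848
Solving, x = 7.121 × 10^-3 mol, y = 4.338 × 10^-3 mol
mass of NaCl = 7.121 × 10^-3 × 58.44 = 0.4161 g

0.4161 g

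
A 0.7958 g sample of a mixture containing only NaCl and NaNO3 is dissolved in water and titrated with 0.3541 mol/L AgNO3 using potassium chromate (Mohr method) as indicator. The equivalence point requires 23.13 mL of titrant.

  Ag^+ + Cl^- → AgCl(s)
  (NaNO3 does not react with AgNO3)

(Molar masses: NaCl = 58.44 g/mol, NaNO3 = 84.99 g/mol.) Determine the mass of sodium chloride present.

0.4786 g

n(AgNO3) = 0.02313 × 0.3541 = 8.190 × 10^-3 mol
Let x = n(NaCl), y = n(NaNO3).
Titrant: 1x = 8.190 × 10^-3;  mass: 58.44x + 84.99y = 0.7958
Solving, x = 8.190 × 10^-3 mol, y = 3.732 × 10^-3 mol
mass of NaCl = 8.190 × 10^-3 × 58.44 = 0.4786 g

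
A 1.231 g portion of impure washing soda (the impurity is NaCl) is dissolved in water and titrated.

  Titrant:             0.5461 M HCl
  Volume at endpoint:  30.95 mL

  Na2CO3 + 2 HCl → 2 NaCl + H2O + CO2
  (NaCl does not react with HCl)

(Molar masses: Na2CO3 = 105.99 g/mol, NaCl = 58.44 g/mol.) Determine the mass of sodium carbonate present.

0.8957 g

n(HCl) = 0.03095 × 0.5461 = 0.01690 mol
Let x = n(Na2CO3), y = n(NaCl).
Titrant: 2x = 0.01690;  mass: 105.99x + 58.44y = 1.231
Solving, x = 8.451 × 10^-3 mol, y = 5.737 × 10^-3 mol
mass of Na2CO3 = 8.451 × 10^-3 × 105.99 = 0.8957 g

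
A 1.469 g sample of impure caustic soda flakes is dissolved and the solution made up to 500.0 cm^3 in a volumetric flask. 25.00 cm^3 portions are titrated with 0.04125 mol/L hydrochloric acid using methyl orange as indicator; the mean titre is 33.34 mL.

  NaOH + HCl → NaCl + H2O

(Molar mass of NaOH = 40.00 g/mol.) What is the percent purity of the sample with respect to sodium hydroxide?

74.90 %

n(HCl) per titration = 0.03334 × 0.04125 = 1.375 × 10^-3 mol
n(NaOH) in each aliquot = 1.375 × 10^-3 mol (1:1 ratio)
n(NaOH) in the whole flask = 1.375 × 10^-3 × 500.0/25.00 = 0.02751 mol
mass of NaOH = 0.02751 × 40.00 = 1.100 g
% NaOH = 1.100 / 1.469 × 100 = 74.90 %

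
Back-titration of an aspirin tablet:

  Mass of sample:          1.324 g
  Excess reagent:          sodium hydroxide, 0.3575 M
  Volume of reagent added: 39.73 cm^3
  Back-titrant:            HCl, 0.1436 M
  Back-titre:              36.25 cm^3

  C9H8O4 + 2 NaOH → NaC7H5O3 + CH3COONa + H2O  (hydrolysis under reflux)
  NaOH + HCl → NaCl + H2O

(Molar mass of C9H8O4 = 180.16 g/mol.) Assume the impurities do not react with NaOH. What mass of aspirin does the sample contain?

0.8105 g

n(NaOH) added = 0.03973 × 0.3575 = 0.01420 mol
n(HCl) used in back-titration = 0.03625 × 0.1436 = 5.205 × 10^-3 mol
n(NaOH) left over = 5.205 × 10^-3 mol (1:1 ratio)
n(NaOH) consumed by analyte = 0.01420 − 5.205 × 10^-3 = 8.998 × 10^-3 mol
From the 1:2 ratio, n(C9H8O4) = 1/2 × 8.998 × 10^-3 = 4.499 × 10^-3 mol
mass of C9H8O4 = 4.499 × 10^-3 × 180.16 = 0.8105 g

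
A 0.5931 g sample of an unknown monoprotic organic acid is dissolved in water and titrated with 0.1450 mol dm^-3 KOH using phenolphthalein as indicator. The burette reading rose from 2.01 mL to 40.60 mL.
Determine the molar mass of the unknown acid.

106.0 g/mol

n(KOH) = 0.03859 L × 0.1450 mol/L = 5.596 × 10^-3 mol
n(HA) = 5.596 × 10^-3 mol (1:1 ratio)
M = m / n = 0.5931 g / 5.596 × 10^-3 mol = 106.0 g/mol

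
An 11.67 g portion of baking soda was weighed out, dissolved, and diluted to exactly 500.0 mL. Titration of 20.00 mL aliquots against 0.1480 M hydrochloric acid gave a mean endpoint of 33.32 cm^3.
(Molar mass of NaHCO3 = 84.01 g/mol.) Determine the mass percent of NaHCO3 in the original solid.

88.75 %

NaHCO3 + HCl → NaCl + H2O + CO2
n(HCl) per titration = 0.03332 × 0.1480 = 4.931 × 10^-3 mol
n(NaHCO3) in each aliquot = 4.931 × 10^-3 mol (1:1 ratio)
n(NaHCO3) in the whole flask = 4.931 × 10^-3 × 500.0/20.00 = 0.1233 mol
mass of NaHCO3 = 0.1233 × 84.01 = 10.36 g
% NaHCO3 = 10.36 / 11.67 × 100 = 88.75 %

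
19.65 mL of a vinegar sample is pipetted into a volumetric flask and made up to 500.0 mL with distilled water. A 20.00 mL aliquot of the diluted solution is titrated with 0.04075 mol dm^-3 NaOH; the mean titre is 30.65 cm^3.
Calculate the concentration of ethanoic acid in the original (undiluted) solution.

CH3COOH + NaOH → CH3COONa + H2O
n(NaOH) = 0.03065 × 0.04075 = 1.249 × 10^-3 mol
n(CH3COOH) in the aliquot = 1.249 × 10^-3 mol (1:1 ratio)
[CH3COOH]_dilute = 1.249 × 10^-3 / 0.02000 = 0.06245 mol/L
Dilution factor = 500.0 / 19.65 = 25.45
[CH3COOH]_stock = 0.06245 × 25.45 = 1.589 mol/L

1.589 mol/L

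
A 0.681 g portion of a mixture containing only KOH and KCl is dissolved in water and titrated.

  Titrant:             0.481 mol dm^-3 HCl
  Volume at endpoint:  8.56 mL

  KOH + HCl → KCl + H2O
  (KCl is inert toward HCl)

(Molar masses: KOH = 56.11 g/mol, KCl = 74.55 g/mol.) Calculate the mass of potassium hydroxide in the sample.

0.231 g

n(HCl) = 0.00856 × 0.481 = 4.12 × 10^-3 mol
Let x = n(KOH), y = n(KCl).
Titrant: 1x = 4.12 × 10^-3;  mass: 56.11x + 74.55y = 0.681
Solving, x = 4.12 × 10^-3 mol, y = 6.04 × 10^-3 mol
mass of KOH = 4.12 × 10^-3 × 56.11 = 0.231 g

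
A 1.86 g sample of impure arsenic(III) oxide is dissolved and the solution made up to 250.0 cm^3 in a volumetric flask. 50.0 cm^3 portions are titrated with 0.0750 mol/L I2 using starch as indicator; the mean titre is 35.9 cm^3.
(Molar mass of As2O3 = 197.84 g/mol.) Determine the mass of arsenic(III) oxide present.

1.33 g

As2O3 + 2 I2 + 2 H2O → As2O5 + 4 HI
n(I2) per titration = 0.0359 × 0.0750 = 2.69 × 10^-3 mol
From the 1:2 ratio, n(As2O3) in each aliquot = 1/2 × 2.69 × 10^-3 = 1.35 × 10^-3 mol
n(As2O3) in the whole flask = 1.35 × 10^-3 × 250.0/50.0 = 6.73 × 10^-3 mol
mass of As2O3 = 6.73 × 10^-3 × 197.84 = 1.33 g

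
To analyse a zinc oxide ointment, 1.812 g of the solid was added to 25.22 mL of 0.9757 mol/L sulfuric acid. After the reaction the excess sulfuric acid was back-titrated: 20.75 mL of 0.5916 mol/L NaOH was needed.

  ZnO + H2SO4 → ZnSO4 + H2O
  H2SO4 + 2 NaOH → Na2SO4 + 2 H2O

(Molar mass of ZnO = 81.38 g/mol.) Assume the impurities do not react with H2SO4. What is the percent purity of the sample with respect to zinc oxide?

82.95 %

n(H2SO4) added = 0.02522 × 0.9757 = 0.02461 mol
n(NaOH) used in back-titration = 0.02075 × 0.5916 = 0.01228 mol
From the 1:2 ratio, n(H2SO4) left over = 1/2 × 0.01228 = 6.138 × 10^-3 mol
n(H2SO4) consumed by analyte = 0.02461 − 6.138 × 10^-3 = 0.01847 mol
n(ZnO) = 0.01847 mol (1:1 ratio)
mass of ZnO = 0.01847 × 81.38 = 1.503 g
% ZnO = 1.503 / 1.812 × 100 = 82.95 %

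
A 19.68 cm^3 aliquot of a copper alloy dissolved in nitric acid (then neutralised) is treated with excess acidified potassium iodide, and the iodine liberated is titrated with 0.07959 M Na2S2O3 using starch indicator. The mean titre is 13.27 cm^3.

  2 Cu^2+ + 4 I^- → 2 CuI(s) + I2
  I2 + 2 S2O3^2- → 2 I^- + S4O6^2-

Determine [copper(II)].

n(S2O3^2-) = 0.01327 × 0.07959 = 1.056 × 10^-3 mol
n(I2) = n(S2O3^2-)/2 = 5.281 × 10^-4 mol
From the 2:1 ratio, n(Cu2+) in the aliquot = 2/1 × 5.281 × 10^-4 = 1.056 × 10^-3 mol
[Cu2+] = 1.056 × 10^-3 / 0.01968 = 0.05367 mol/L

0.05367 M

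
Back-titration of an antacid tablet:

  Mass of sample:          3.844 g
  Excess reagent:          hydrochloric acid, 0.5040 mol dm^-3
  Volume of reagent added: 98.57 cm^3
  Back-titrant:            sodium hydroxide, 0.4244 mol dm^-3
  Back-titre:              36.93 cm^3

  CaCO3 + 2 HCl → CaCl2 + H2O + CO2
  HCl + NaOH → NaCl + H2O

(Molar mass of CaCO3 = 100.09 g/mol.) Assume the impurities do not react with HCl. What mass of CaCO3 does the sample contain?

1.702 g

n(HCl) added = 0.09857 × 0.5040 = 0.04968 mol
n(NaOH) used in back-titration = 0.03693 × 0.4244 = 0.01567 mol
n(HCl) left over = 0.01567 mol (1:1 ratio)
n(HCl) consumed by analyte = 0.04968 − 0.01567 = 0.03401 mol
From the 1:2 ratio, n(CaCO3) = 1/2 × 0.03401 = 0.01700 mol
mass of CaCO3 = 0.01700 × 100.09 = 1.702 g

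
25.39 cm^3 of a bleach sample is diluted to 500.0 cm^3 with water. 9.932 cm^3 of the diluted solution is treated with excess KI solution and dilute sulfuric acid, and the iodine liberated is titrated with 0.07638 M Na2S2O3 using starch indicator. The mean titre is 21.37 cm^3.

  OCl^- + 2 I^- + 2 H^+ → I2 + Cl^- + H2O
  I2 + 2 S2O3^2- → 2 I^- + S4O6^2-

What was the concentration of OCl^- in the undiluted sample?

1.618 M

n(S2O3^2-) = 0.02137 × 0.07638 = 1.632 × 10^-3 mol
n(I2) = n(S2O3^2-)/2 = 8.161 × 10^-4 mol
n(OCl^-) in the aliquot = 8.161 × 10^-4 mol (1:1 ratio)
[OCl^-]_dilute = 8.161 × 10^-4 / 0.009932 = 0.08217 mol/L
[OCl^-]_original = 0.08217 × 500.0/25.39 = 1.618 mol/L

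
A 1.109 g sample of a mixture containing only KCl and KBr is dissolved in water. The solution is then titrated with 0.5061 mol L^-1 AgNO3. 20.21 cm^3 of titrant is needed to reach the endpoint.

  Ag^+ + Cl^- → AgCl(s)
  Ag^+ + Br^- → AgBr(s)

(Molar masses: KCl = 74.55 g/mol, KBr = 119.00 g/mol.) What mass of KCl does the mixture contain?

0.1814 g

n(AgNO3) = 0.02021 × 0.5061 = 0.01023 mol
Let x = n(KCl), y = n(KBr).
Titrant: 1x + 1y = 0.01023;  mass: 74.55x + 119.00y = 1.109
Solving, x = 2.433 × 10^-3 mol, y = 7.795 × 10^-3 mol
mass of KCl = 2.433 × 10^-3 × 74.55 = 0.1814 g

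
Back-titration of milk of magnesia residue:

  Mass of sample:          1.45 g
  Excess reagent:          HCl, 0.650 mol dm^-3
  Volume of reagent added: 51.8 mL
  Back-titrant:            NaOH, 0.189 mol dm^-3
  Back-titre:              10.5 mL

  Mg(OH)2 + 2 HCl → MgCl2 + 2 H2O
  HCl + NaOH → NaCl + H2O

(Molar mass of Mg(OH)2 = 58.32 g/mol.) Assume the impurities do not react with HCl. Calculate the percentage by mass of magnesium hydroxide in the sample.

n(HCl) added = 0.0518 × 0.650 = 0.0337 mol
n(NaOH) used in back-titration = 0.0105 × 0.189 = 1.98 × 10^-3 mol
n(HCl) left over = 1.98 × 10^-3 mol (1:1 ratio)
n(HCl) consumed by analyte = 0.0337 − 1.98 × 10^-3 = 0.0317 mol
From the 1:2 ratio, n(Mg(OH)2) = 1/2 × 0.0317 = 0.0158 mol
mass of Mg(OH)2 = 0.0158 × 58.32 = 0.924 g
% Mg(OH)2 = 0.924 / 1.45 × 100 = 63.7 %

63.7 %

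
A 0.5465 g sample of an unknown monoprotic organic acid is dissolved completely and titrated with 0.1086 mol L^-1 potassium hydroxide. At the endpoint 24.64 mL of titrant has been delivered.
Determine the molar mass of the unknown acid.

204.2 g/mol

n(KOH) = 0.02464 L × 0.1086 mol/L = 2.676 × 10^-3 mol
n(HA) = 2.676 × 10^-3 mol (1:1 ratio)
M = m / n = 0.5465 g / 2.676 × 10^-3 mol = 204.2 g/mol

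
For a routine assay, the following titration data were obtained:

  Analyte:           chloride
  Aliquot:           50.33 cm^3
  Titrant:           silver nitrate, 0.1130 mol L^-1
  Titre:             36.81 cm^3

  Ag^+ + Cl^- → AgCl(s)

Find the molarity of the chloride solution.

n(AgNO3) = 0.03681 L × 0.1130 mol/L = 4.160 × 10^-3 mol
n(Cl-) = 4.160 × 10^-3 mol (1:1 mole ratio)
[Cl-] = 4.160 × 10^-3 mol / 0.05033 L = 0.08265 mol/L

0.08265 mol/L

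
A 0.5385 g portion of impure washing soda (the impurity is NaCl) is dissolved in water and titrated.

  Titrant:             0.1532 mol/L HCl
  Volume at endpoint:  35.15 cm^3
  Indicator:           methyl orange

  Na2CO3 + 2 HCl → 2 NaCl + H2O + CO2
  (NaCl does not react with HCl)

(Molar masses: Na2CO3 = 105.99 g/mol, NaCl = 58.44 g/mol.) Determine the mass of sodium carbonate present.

0.2854 g

n(HCl) = 0.03515 × 0.1532 = 5.385 × 10^-3 mol
Let x = n(Na2CO3), y = n(NaCl).
Titrant: 2x = 5.385 × 10^-3;  mass: 105.99x + 58.44y = 0.5385
Solving, x = 2.692 × 10^-3 mol, y = 4.331 × 10^-3 mol
mass of Na2CO3 = 2.692 × 10^-3 × 105.99 = 0.2854 g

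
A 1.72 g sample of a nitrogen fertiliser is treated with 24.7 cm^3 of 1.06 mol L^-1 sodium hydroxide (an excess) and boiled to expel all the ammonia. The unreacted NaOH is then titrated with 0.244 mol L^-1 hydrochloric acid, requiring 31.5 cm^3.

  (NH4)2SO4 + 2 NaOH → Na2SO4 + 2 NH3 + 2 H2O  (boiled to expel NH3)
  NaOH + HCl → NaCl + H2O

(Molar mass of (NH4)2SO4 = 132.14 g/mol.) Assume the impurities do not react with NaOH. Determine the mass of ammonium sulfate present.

n(NaOH) added = 0.0247 × 1.06 = 0.0262 mol
n(HCl) used in back-titration = 0.0315 × 0.244 = 7.69 × 10^-3 mol
n(NaOH) left over = 7.69 × 10^-3 mol (1:1 ratio)
n(NaOH) consumed by analyte = 0.0262 − 7.69 × 10^-3 = 0.0185 mol
From the 1:2 ratio, n((NH4)2SO4) = 1/2 × 0.0185 = 9.25 × 10^-3 mol
mass of (NH4)2SO4 = 9.25 × 10^-3 × 132.14 = 1.22 g

1.22 g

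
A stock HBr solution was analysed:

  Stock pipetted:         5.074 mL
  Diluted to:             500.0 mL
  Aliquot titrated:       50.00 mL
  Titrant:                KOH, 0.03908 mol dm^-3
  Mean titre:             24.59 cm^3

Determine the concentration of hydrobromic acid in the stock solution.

HBr + KOH → KBr + H2O
n(KOH) = 0.02459 × 0.03908 = 9.610 × 10^-4 mol
n(HBr) in the aliquot = 9.610 × 10^-4 mol (1:1 ratio)
[HBr]_dilute = 9.610 × 10^-4 / 0.05000 = 0.01922 mol/L
Dilution factor = 500.0 / 5.074 = 98.54
[HBr]_stock = 0.01922 × 98.54 = 1.894 mol/L

1.894 mol/L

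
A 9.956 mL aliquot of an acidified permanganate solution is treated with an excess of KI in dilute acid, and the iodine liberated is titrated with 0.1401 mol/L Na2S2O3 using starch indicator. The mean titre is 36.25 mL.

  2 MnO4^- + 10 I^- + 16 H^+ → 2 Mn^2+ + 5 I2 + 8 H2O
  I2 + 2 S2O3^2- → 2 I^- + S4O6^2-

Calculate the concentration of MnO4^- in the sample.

n(S2O3^2-) = 0.03625 × 0.1401 = 5.079 × 10^-3 mol
n(I2) = n(S2O3^2-)/2 = 2.539 × 10^-3 mol
From the 2:5 ratio, n(MnO4^-) in the aliquot = 2/5 × 2.539 × 10^-3 = 1.016 × 10^-3 mol
[MnO4^-] = 1.016 × 10^-3 / 0.009956 = 0.1020 mol/L

0.1020 mol/L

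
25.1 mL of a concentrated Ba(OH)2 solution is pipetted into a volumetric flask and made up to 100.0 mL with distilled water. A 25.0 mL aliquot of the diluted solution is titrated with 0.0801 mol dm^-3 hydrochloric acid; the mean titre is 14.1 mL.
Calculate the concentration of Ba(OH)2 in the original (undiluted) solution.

Ba(OH)2 + 2 HCl → BaCl2 + 2 H2O
n(HCl) = 0.0141 × 0.0801 = 1.13 × 10^-3 mol
From the 1:2 ratio, n(Ba(OH)2) in the aliquot = 1/2 × 1.13 × 10^-3 = 5.65 × 10^-4 mol
[Ba(OH)2]_dilute = 5.65 × 10^-4 / 0.0250 = 0.0226 mol/L
Dilution factor = 100.0 / 25.1 = 3.984
[Ba(OH)2]_stock = 0.0226 × 3.984 = 0.0900 mol/L

0.0900 mol/L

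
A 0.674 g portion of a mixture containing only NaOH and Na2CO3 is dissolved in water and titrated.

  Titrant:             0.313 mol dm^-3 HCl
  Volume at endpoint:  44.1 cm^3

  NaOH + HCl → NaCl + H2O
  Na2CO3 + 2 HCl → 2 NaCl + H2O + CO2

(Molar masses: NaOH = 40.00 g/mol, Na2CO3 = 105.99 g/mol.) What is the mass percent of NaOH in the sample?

n(HCl) = 0.0441 × 0.313 = 0.0138 mol
Let x = n(NaOH), y = n(Na2CO3).
Titrant: 1x + 2y = 0.0138;  mass: 40.00x + 105.99y = 0.674
Solving, x = 4.43 × 10^-3 mol, y = 4.69 × 10^-3 mol
mass of NaOH = 4.43 × 10^-3 × 40.00 = 0.177 g
% NaOH = 0.177 / 0.674 × 100 = 26.3 %

26.3 %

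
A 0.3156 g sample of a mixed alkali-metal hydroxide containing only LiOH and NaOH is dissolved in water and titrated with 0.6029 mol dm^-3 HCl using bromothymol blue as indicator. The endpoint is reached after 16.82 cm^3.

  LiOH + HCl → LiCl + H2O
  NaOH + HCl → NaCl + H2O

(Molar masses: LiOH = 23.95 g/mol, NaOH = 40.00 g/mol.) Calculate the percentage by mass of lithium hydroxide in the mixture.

42.57 %

n(HCl) = 0.01682 × 0.6029 = 0.01014 mol
Let x = n(LiOH), y = n(NaOH).
Titrant: 1x + 1y = 0.01014;  mass: 23.95x + 40.00y = 0.3156
Solving, x = 5.609 × 10^-3 mol, y = 4.531 × 10^-3 mol
mass of LiOH = 5.609 × 10^-3 × 23.95 = 0.1343 g
% LiOH = 0.1343 / 0.3156 × 100 = 42.57 %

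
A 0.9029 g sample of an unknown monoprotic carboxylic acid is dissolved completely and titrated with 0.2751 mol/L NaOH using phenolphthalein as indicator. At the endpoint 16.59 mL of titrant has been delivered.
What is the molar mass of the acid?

197.8 g/mol

n(NaOH) = 0.01659 L × 0.2751 mol/L = 4.564 × 10^-3 mol
n(HA) = 4.564 × 10^-3 mol (1:1 ratio)
M = m / n = 0.9029 g / 4.564 × 10^-3 mol = 197.8 g/mol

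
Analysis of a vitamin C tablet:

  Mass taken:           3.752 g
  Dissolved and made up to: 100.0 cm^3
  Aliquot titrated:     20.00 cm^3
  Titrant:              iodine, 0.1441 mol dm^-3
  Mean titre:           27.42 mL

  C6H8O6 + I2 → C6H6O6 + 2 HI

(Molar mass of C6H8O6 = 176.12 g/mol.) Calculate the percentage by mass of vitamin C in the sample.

92.74 %

n(I2) per titration = 0.02742 × 0.1441 = 3.951 × 10^-3 mol
n(C6H8O6) in each aliquot = 3.951 × 10^-3 mol (1:1 ratio)
n(C6H8O6) in the whole flask = 3.951 × 10^-3 × 100.0/20.00 = 0.01976 mol
mass of C6H8O6 = 0.01976 × 176.12 = 3.479 g
% C6H8O6 = 3.479 / 3.752 × 100 = 92.74 %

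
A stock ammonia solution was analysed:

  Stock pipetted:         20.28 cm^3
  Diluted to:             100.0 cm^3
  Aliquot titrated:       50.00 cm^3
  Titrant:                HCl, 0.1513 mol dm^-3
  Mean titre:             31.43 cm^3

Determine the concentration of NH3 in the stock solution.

NH3 + HCl → NH4Cl
n(HCl) = 0.03143 × 0.1513 = 4.755 × 10^-3 mol
n(NH3) in the aliquot = 4.755 × 10^-3 mol (1:1 ratio)
[NH3]_dilute = 4.755 × 10^-3 / 0.05000 = 0.09511 mol/L
Dilution factor = 100.0 / 20.28 = 4.931
[NH3]_stock = 0.09511 × 4.931 = 0.4690 mol/L

0.4690 mol/L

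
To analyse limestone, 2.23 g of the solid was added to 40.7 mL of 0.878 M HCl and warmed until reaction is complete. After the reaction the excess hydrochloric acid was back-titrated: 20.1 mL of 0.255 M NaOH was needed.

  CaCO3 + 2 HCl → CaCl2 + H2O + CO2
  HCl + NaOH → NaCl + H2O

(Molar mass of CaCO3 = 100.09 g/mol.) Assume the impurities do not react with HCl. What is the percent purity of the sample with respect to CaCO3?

68.7 %

n(HCl) added = 0.0407 × 0.878 = 0.0357 mol
n(NaOH) used in back-titration = 0.0201 × 0.255 = 5.13 × 10^-3 mol
n(HCl) left over = 5.13 × 10^-3 mol (1:1 ratio)
n(HCl) consumed by analyte = 0.0357 − 5.13 × 10^-3 = 0.0306 mol
From the 1:2 ratio, n(CaCO3) = 1/2 × 0.0306 = 0.0153 mol
mass of CaCO3 = 0.0153 × 100.09 = 1.53 g
% CaCO3 = 1.53 / 2.23 × 100 = 68.7 %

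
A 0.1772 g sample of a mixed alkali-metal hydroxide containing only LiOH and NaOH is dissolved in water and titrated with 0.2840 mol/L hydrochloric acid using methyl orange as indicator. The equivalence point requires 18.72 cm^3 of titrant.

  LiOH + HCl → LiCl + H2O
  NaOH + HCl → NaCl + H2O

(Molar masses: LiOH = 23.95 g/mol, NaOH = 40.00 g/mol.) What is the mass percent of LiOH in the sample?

n(HCl) = 0.01872 × 0.2840 = 5.316 × 10^-3 mol
Let x = n(LiOH), y = n(NaOH).
Titrant: 1x + 1y = 5.316 × 10^-3;  mass: 23.95x + 40.00y = 0.1772
Solving, x = 2.209 × 10^-3 mol, y = 3.107 × 10^-3 mol
mass of LiOH = 2.209 × 10^-3 × 23.95 = 0.05291 g
% LiOH = 0.05291 / 0.1772 × 100 = 29.86 %

29.86 %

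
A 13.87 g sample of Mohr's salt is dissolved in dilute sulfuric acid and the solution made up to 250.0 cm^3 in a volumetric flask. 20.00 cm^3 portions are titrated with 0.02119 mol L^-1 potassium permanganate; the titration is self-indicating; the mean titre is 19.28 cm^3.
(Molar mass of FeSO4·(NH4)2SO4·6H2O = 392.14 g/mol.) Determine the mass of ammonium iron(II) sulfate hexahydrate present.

10.01 g

MnO4^- + 5 Fe^2+ + 8 H^+ → Mn^2+ + 5 Fe^3+ + 4 H2O
n(KMnO4) per titration = 0.01928 × 0.02119 = 4.085 × 10^-4 mol
From the 5:1 ratio, n(FeSO4·(NH4)2SO4·6H2O) in each aliquot = 5/1 × 4.085 × 10^-4 = 2.043 × 10^-3 mol
n(FeSO4·(NH4)2SO4·6H2O) in the whole flask = 2.043 × 10^-3 × 250.0/20.00 = 0.02553 mol
mass of FeSO4·(NH4)2SO4·6H2O = 0.02553 × 392.14 = 10.01 g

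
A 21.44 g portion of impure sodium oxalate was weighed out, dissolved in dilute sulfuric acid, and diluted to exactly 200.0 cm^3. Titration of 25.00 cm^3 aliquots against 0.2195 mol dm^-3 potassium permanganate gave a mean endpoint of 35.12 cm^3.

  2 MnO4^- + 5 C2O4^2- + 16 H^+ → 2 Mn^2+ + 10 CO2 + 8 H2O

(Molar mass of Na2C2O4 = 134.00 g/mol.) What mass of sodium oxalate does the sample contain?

n(KMnO4) per titration = 0.03512 × 0.2195 = 7.709 × 10^-3 mol
From the 5:2 ratio, n(Na2C2O4) in each aliquot = 5/2 × 7.709 × 10^-3 = 0.01927 mol
n(Na2C2O4) in the whole flask = 0.01927 × 200.0/25.00 = 0.1542 mol
mass of Na2C2O4 = 0.1542 × 134.00 = 20.66 g

20.66 g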